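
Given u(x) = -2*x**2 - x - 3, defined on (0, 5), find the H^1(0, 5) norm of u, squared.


||u||_{H^1}^2 = 13675/3

The H^1 norm (squared) on an interval (0, L) is
  ||u||_{H^1}^2 = ∫_0^L u(x)^2 dx + ∫_0^L u'(x)^2 dx.
Compute u'(x) = -4*x - 1.
Then u(x)^2 = 4*x**4 + 4*x**3 + 13*x**2 + 6*x + 9 and u'(x)^2 = 16*x**2 + 8*x + 1.
Integrate each monomial from 0 to 5 using ∫_0^5 c·x^n dx = c·5^(n+1)/(n+1):
  ∫_0^5 u(x)^2 dx = ∫_0^5 (4*x^4 + 4*x^3 + 13*x^2 + 6*x + 9) dx. Term by term:
    ∫_0^5 4*x^4 dx = 2500;  ∫_0^5 4*x^3 dx = 625;  ∫_0^5 13*x^2 dx = 1625/3;
    ∫_0^5 6*x dx = 75;  ∫_0^5 9 dx = 45.
  Sum: 2500 + 625 + 1625/3 + 75 + 45 = 11360/3.
  ∫_0^5 u'(x)^2 dx = ∫_0^5 (16*x^2 + 8*x + 1) dx. Term by term:
    ∫_0^5 16*x^2 dx = 2000/3;  ∫_0^5 8*x dx = 100;  ∫_0^5 1 dx = 5.
  Sum: 2000/3 + 100 + 5 = 2315/3.
Adding: ||u||_{H^1}^2 = 11360/3 + 2315/3 = 13675/3.


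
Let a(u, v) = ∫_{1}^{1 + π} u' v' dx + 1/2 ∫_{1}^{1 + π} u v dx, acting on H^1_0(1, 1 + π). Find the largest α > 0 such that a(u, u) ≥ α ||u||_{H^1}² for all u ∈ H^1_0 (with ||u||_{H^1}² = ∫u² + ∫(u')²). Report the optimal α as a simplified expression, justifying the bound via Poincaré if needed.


α = 3/4

Coercivity of a(·,·) on H^1_0(1, 1 + π) means a(u, u) ≥ α ||u||_{H^1}² for every u ∈ H^1_0.
The interval has length L = π, and Poincaré/coercivity depend only on L. Here a(u, u) = ∫(u')² + (1/2)·∫u².
Here 0 < c = 1/2 < 1. The condition a(u,u) ≥ α||u||_{H^1}² reads (1−α)∫(u')² ≥ (α−c)∫u². Any admissible α is ≤ 1 (rapidly oscillating u have ∫u²/∫(u')² → 0), and α = 1 would force 0 ≥ (1−c)∫u², impossible since c < 1; so 1−α > 0. By the sharp Poincaré inequality on H^1_0 of an interval of length L, ∫(u')² ≥ (π/L)²∫u² with equality for the first sine mode sin(π(x−x₀)/L) (x₀ the left endpoint), so the inequality holds for all u iff (1−α)(π/L)² ≥ α − c, i.e. α ≤ ((π/L)² + c)/((π/L)² + 1) = (1 + c(L/π)²)/(1 + (L/π)²). With (π/L)² = 1 and c = 1/2, the largest admissible constant is α = ((π/L)² + c)/((π/L)² + 1).
Simplifying, α = 3/4.


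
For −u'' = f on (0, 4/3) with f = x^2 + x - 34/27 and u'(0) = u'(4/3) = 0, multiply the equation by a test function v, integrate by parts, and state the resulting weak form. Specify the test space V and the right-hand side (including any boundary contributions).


V = H^1(0, 4/3) (no boundary constraint on v; u is determined up to an additive constant); weak form: ∫_0^4/3 u'v' dx = ∫_0^4/3 (x^2 + x - 34/27) v dx for all v ∈ V.

Multiply both sides by a test function v and integrate from 0 to 4/3:
  ∫_0^4/3 −u''(x) v(x) dx = ∫_0^4/3 f(x) v(x) dx.
Integrate the LHS by parts once:
  ∫_0^4/3 −u'' v dx = −[u'(x) v(x)]_0^4/3 + ∫_0^4/3 u'(x) v'(x) dx.
Thus ∫_0^4/3 u'(x) v'(x) dx = ∫_0^4/3 f(x) v(x) dx + [u'(x) v(x)]_0^4/3.
Choose V so that boundary terms are either known or forced to vanish.
u has homogeneous Neumann: u'(0) = u'(4/3) = 0. So [u' v]_0^4/3 = 0·v(4/3) − 0·v(0) = 0 for any v; take V = H^1(0, 4/3).
Weak formulation: find u (satisfying any essential BC) such that ∫_0^4/3 u'(x) v'(x) dx = ∫_0^4/3 f v dx for all v ∈ V (homogeneous Neumann, so boundary terms vanish).
Substituting f(x) = x^2 + x - 34/27, the right-hand side is ∫_0^4/3 (x^2 + x - 34/27) v dx.
Compatibility check (pure Neumann): taking v ≡ 1 ∈ V gives 0 = ∫_0^4/3 f dx + (0) − (0), i.e. ∫_0^4/3 f dx must equal u'(0) − u'(4/3) = 0. Indeed ∫_0^4/3 (x^2 + x - 34/27) dx = 0, so the data are compatible. The solution is then unique only up to an additive constant (fix it e.g. by requiring ∫_0^4/3 u dx = 0).


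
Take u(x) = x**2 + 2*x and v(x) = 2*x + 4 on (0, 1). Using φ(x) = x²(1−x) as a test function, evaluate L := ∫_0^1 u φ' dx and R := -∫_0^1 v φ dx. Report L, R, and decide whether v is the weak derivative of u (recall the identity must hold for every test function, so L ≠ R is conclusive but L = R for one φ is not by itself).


LHS = -4/15, RHS = -13/30. No, v is not the weak derivative of u.

u(x) = x**2 + 2*x, classical derivative u'(x) = 2*x + 2.
φ(x) = x²(1−x), so φ'(x) = x*(2 - 3*x).
Note φ(0) = φ(1) = 0, so the boundary term u·φ vanishes.
LHS = ∫_0^1 u(x) φ'(x) dx = ∫_0^1 (-3*x^4 - 4*x^3 + 4*x^2) dx. Term by term:
  ∫_0^1 -3*x^4 dx = -3/5;  ∫_0^1 -4*x^3 dx = -1;  ∫_0^1 4*x^2 dx = 4/3.
Sum: -3/5 − 1 + 4/3 = -4/15.
So LHS = -4/15.
∫_0^1 v(x) φ(x) dx = ∫_0^1 (-2*x^4 - 2*x^3 + 4*x^2) dx. Term by term:
  ∫_0^1 -2*x^4 dx = -2/5;  ∫_0^1 -2*x^3 dx = -1/2;  ∫_0^1 4*x^2 dx = 4/3.
Sum: -2/5 − 1/2 + 4/3 = 13/30.
So RHS = -∫_0^1 v(x) φ(x) dx = -13/30.
LHS − RHS = 1/6 ≠ 0, so the identity fails.
(For a valid weak derivative the identity must hold for EVERY test function, in particular this one. The failure shows v is NOT the weak derivative of u.)
Correct weak derivative would be u'(x) = 2*x + 2.


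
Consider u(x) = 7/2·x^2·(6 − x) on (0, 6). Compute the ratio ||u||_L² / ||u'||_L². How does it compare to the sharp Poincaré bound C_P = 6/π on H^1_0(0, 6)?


||u||_L² / ||u'||_L² = 3*sqrt(14)/7 < C_P = 6/π.

u(x) = 7/2·x^2·(6 − x), so u'(x) = 21*x*(4 - x)/2.
u(x) = 7/2·x^2·(6 − x) vanishes at x = 0 and x = 6, so u ∈ H^1_0(0, 6). Differentiate via the product rule and integrate the resulting polynomials term by term.
  ∫_0^6 u² dx = ∫_0^6 (49*x^6/4 - 147*x^5 + 441*x^4) dx. Term by term:
    ∫_0^6 49*x^6/4 dx = 489888;  ∫_0^6 -147*x^5 dx = -1143072;  ∫_0^6 441*x^4 dx = 3429216/5.
  Sum: 489888 − 1143072 + 3429216/5 = 163296/5.
  ∫_0^6 (u')² dx = ∫_0^6 (441*x^4/4 - 882*x^3 + 1764*x^2) dx. Term by term:
    ∫_0^6 441*x^4/4 dx = 857304/5;  ∫_0^6 -882*x^3 dx = -285768;  ∫_0^6 1764*x^2 dx = 127008.
  Sum: 857304/5 − 285768 + 127008 = 63504/5.
∫_0^6 u² dx = 163296/5, so ||u||_L² = 108*sqrt(70)/5.
∫_0^6 (u')² dx = 63504/5, so ||u'||_L² = 252*sqrt(5)/5.
Ratio ||u||_L² / ||u'||_L² = 3*sqrt(14)/7.
Sharp Poincaré constant on H^1_0(0, 6) is C_P = L/π = 6/π, achieved by sin(π/6·x).
A polynomial bump cannot attain the sharp Poincaré constant (only the first sine eigenfunction does), so the ratio is strictly less than C_P, consistent with ||u||_L² ≤ C_P ||u'||_L².


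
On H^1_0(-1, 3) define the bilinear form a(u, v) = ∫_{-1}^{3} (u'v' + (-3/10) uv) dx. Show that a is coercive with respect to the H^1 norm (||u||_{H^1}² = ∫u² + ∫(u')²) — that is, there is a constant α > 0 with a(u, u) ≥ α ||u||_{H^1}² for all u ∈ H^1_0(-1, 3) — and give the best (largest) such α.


α = (-24/5 + π^2)/(π^2 + 16)

Coercivity of a(·,·) on H^1_0(-1, 3) means a(u, u) ≥ α ||u||_{H^1}² for every u ∈ H^1_0.
The interval has length L = 4, and Poincaré/coercivity depend only on L. Here a(u, u) = ∫(u')² + (-3/10)·∫u².
Here c = -3/10 < 0 with |c| < (π/L)² = π^2/16, so coercivity still holds. The condition a(u,u) ≥ α||u||_{H^1}² reads (1−α)∫(u')² ≥ (α−c)∫u². Any admissible α is ≤ 1 (rapidly oscillating u have ∫u²/∫(u')² → 0), and α = 1 would force 0 ≥ (1−c)∫u², impossible since c < 1; so 1−α > 0. By the sharp Poincaré inequality on H^1_0 of an interval of length L, ∫(u')² ≥ (π/L)²∫u² with equality for the first sine mode sin(π(x−x₀)/L) (x₀ the left endpoint), so the inequality holds for all u iff (1−α)(π/L)² ≥ α − c, i.e. α ≤ ((π/L)² + c)/((π/L)² + 1) = (1 + c(L/π)²)/(1 + (L/π)²). (Direct route, valid since c ≤ 0: Poincaré gives c∫u² ≥ c(L/π)²∫(u')², so a(u,u) ≥ (1 + c(L/π)²)∫(u')², while ||u||_{H^1}² ≤ (1 + (L/π)²)∫(u')²; dividing yields the same α.) With (π/L)² = π^2/16 and c = -3/10, the largest admissible constant is α = ((π/L)² + c)/((π/L)² + 1).
Simplifying, α = (-24/5 + π^2)/(π^2 + 16).


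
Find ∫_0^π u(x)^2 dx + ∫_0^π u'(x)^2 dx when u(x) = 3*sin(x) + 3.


||u||_{H^1(0,π)}^2 = 36 + 18*π

u'(x) = 3*cos(x).
Expand u² and (u')² and integrate term by term on (0, π), using: for integers n ≥ 1, ∫_0^π sin²(nx) dx = ∫_0^π cos²(nx) dx = π/2; for n ≠ n', ∫_0^π sin(nx)sin(n'x) dx = ∫_0^π cos(nx)cos(n'x) dx = 0; and by product-to-sum, ∫_0^π sin(nx)cos(n'x) dx = ½∫_0^π [sin((n+n')x) + sin((n−n')x)] dx, which is 0 when n+n' is even and 2n/(n²−n'²) when n+n' is odd (it need not vanish on (0, π)). For the constant mode: ∫_0^π 1 dx = π, ∫_0^π cos(nx) dx = 0, ∫_0^π sin(nx) dx = (1−(−1)^n)/n.
  u² squared terms: (3)²·∫1 dx = 9·π = 9*π;  (3)²·∫sin(x)² dx = 9·π/2 = 9*π/2.
  u² cross terms: 2·(3)·(3)·∫1·sin(x) dx = 18·(2) = 36.
  So ∫_0^π u² dx = 9*π + 9*π/2 + 36 = 36 + 27*π/2.
  (u')² squared terms: (3)²·∫cos(x)² dx = 9·π/2 = 9*π/2.
  So ∫_0^π (u')² dx = 9*π/2.
||u||_{H^1}^2 = (36 + 27*π/2) + (9*π/2) = 36 + 18*π.


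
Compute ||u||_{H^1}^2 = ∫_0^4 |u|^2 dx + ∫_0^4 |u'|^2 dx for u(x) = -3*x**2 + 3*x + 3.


||u||_{H^1}^2 = 5976/5

The H^1 norm (squared) on an interval (0, L) is
  ||u||_{H^1}^2 = ∫_0^L u(x)^2 dx + ∫_0^L u'(x)^2 dx.
Compute u'(x) = 3 - 6*x.
Then u(x)^2 = 9*x**4 - 18*x**3 - 9*x**2 + 18*x + 9 and u'(x)^2 = 36*x**2 - 36*x + 9.
Integrate each monomial from 0 to 4 using ∫_0^4 c·x^n dx = c·4^(n+1)/(n+1):
  ∫_0^4 u(x)^2 dx = ∫_0^4 (9*x^4 - 18*x^3 - 9*x^2 + 18*x + 9) dx. Term by term:
    ∫_0^4 9*x^4 dx = 9216/5;  ∫_0^4 -18*x^3 dx = -1152;  ∫_0^4 -9*x^2 dx = -192;
    ∫_0^4 18*x dx = 144;  ∫_0^4 9 dx = 36.
  Sum: 9216/5 − 1152 − 192 + 144 + 36 = 3396/5.
  ∫_0^4 u'(x)^2 dx = ∫_0^4 (36*x^2 - 36*x + 9) dx. Term by term:
    ∫_0^4 36*x^2 dx = 768;  ∫_0^4 -36*x dx = -288;  ∫_0^4 9 dx = 36.
  Sum: 768 − 288 + 36 = 516.
Adding: ||u||_{H^1}^2 = 3396/5 + 516 = 5976/5.


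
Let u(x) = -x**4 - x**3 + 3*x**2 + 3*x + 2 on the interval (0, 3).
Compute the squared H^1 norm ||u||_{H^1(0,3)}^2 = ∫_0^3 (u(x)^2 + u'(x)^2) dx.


||u||_{H^1}^2 = 180669/28

The H^1 norm (squared) on an interval (0, L) is
  ||u||_{H^1}^2 = ∫_0^L u(x)^2 dx + ∫_0^L u'(x)^2 dx.
Compute u'(x) = -4*x**3 - 3*x**2 + 6*x + 3.
Then u(x)^2 = x**8 + 2*x**7 - 5*x**6 - 12*x**5 - x**4 + 14*x**3 + 21*x**2 + 12*x + 4 and u'(x)^2 = 16*x**6 + 24*x**5 - 39*x**4 - 60*x**3 + 18*x**2 + 36*x + 9.
Integrate each monomial from 0 to 3 using ∫_0^3 c·x^n dx = c·3^(n+1)/(n+1):
  ∫_0^3 u(x)^2 dx = ∫_0^3 (x^8 + 2*x^7 - 5*x^6 - 12*x^5 - x^4 + 14*x^3 + 21*x^2 + 12*x + 4) dx. Term by term:
    ∫_0^3 x^8 dx = 2187;  ∫_0^3 2*x^7 dx = 6561/4;  ∫_0^3 -5*x^6 dx = -10935/7;
    ∫_0^3 -12*x^5 dx = -1458;  ∫_0^3 -x^4 dx = -243/5;  ∫_0^3 14*x^3 dx = 567/2;
    ∫_0^3 21*x^2 dx = 189;  ∫_0^3 12*x dx = 54;  ∫_0^3 4 dx = 12.
  Sum: 2187 + 6561/4 − 10935/7 − 1458 − 243/5 + 567/2 + 189 + 54 + 12 = 181581/140.
  ∫_0^3 u'(x)^2 dx = ∫_0^3 (16*x^6 + 24*x^5 - 39*x^4 - 60*x^3 + 18*x^2 + 36*x + 9) dx. Term by term:
    ∫_0^3 16*x^6 dx = 34992/7;  ∫_0^3 24*x^5 dx = 2916;  ∫_0^3 -39*x^4 dx = -9477/5;
    ∫_0^3 -60*x^3 dx = -1215;  ∫_0^3 18*x^2 dx = 162;  ∫_0^3 36*x dx = 162;
    ∫_0^3 9 dx = 27.
  Sum: 34992/7 + 2916 − 9477/5 − 1215 + 162 + 162 + 27 = 180441/35.
Adding: ||u||_{H^1}^2 = 181581/140 + 180441/35 = 180669/28.


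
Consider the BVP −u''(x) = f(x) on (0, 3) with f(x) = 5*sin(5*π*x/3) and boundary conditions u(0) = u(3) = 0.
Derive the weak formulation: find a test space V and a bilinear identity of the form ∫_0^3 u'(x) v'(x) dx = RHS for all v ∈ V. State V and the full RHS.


V = H^1_0(0, 3) (so v(0) = v(3) = 0); weak form: ∫_0^3 u'v' dx = ∫_0^3 (5*sin(5*π*x/3)) v dx for all v ∈ V.

Multiply both sides by a test function v and integrate from 0 to 3:
  ∫_0^3 −u''(x) v(x) dx = ∫_0^3 f(x) v(x) dx.
Integrate the LHS by parts once:
  ∫_0^3 −u'' v dx = −[u'(x) v(x)]_0^3 + ∫_0^3 u'(x) v'(x) dx.
Thus ∫_0^3 u'(x) v'(x) dx = ∫_0^3 f(x) v(x) dx + [u'(x) v(x)]_0^3.
Choose V so that boundary terms are either known or forced to vanish.
u is Dirichlet: u(0) = u(3) = 0. Let V = H^1_0(0, 3); then v(0) = v(3) = 0, and [u' v]_0^3 = 0.
Weak formulation: find u (satisfying any essential BC) such that ∫_0^3 u'(x) v'(x) dx = ∫_0^3 f v dx for all v ∈ V.
Substituting f(x) = 5*sin(5*π*x/3), the right-hand side is ∫_0^3 (5*sin(5*π*x/3)) v dx.


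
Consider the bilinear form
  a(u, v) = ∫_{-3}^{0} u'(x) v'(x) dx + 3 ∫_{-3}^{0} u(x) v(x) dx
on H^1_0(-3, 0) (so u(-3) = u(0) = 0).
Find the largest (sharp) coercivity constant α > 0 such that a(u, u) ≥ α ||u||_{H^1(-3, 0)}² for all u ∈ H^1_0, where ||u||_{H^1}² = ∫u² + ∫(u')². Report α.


α = 1

Coercivity of a(·,·) on H^1_0(-3, 0) means a(u, u) ≥ α ||u||_{H^1}² for every u ∈ H^1_0.
The interval has length L = 3, and Poincaré/coercivity depend only on L. Here a(u, u) = ∫(u')² + (3)·∫u².
Here c = 3 ≥ 1, so a(u,u) = ∫(u')² + c∫u² ≥ ∫(u')² + ∫u² = ||u||_{H^1}², i.e. α = 1 works. No larger α is possible: a(u,u) ≥ α||u||_{H^1}² means (1−α)∫(u')² ≥ (α−c)∫u², and for the modes u_n = sin(nπ(x−x₀)/L) (x₀ the left endpoint) one has ∫u_n²/∫(u_n')² = (L/(nπ))² → 0, so a(u_n,u_n)/||u_n||_{H^1}² → 1. Hence the optimal constant is α = 1.
Therefore α = 1.


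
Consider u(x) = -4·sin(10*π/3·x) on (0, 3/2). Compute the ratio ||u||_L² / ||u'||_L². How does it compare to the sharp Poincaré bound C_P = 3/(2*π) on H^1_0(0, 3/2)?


||u||_L² / ||u'||_L² = 3/(10*π) < C_P = 3/(2*π).

u(x) = -4·sin(10*π/3·x), so u'(x) = -40*π*cos(10*π*x/3)/3.
Writing u(x) = A·sin(kπx/L) with A = -4 and k = 5, use ∫_0^L sin²(kπx/L) dx = L/2 and ∫_0^L cos²(kπx/L) dx = L/2.
u² = 16·sin²(10*π/3·x) and (u')² = 1600*π^2/9·cos²(10*π/3·x), and each of sin², cos² integrates to L/2 = 3/4 over (0, 3/2).
∫_0^3/2 u² dx = 12, so ||u||_L² = 2*sqrt(3).
∫_0^3/2 (u')² dx = 400*π^2/3, so ||u'||_L² = 20*sqrt(3)*π/3.
Ratio ||u||_L² / ||u'||_L² = 3/(10*π).
Sharp Poincaré constant on H^1_0(0, 3/2) is C_P = L/π = 3/(2*π), achieved by sin(2*π/3·x).
This is the k = 5 harmonic; the ratio L/(kπ) is strictly less than C_P = L/π, consistent with the sharp inequality ||u||_L² ≤ C_P ||u'||_L².


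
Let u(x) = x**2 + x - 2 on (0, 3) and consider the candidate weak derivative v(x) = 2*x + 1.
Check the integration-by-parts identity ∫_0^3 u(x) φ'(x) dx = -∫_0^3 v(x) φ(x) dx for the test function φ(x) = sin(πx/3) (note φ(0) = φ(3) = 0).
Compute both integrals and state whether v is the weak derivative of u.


LHS = -24/π, RHS = -24/π. Yes, v = u' weakly.

u(x) = x**2 + x - 2, classical derivative u'(x) = 2*x + 1.
φ(x) = sin(πx/3), so φ'(x) = π*cos(π*x/3)/3.
Note φ(0) = φ(3) = 0, so the boundary term u·φ vanishes.
LHS = ∫_0^3 u(x) φ'(x) dx = ∫_0^3 (π*x^2*cos(π*x/3)/3 + π*x*cos(π*x/3)/3 - 2*π*cos(π*x/3)/3) dx. Term by term:
  ∫_0^3 -2*π*cos(π*x/3)/3 dx = 0;  ∫_0^3 π*x*cos(π*x/3)/3 dx = -6/π;  ∫_0^3 π*x^2*cos(π*x/3)/3 dx = -18/π.
Sum: 0 − 6/π − 18/π = -24/π.
So LHS = -24/π.
∫_0^3 v(x) φ(x) dx = ∫_0^3 (2*x*sin(π*x/3) + sin(π*x/3)) dx. Term by term:
  ∫_0^3 2*x*sin(π*x/3) dx = 18/π;  ∫_0^3 sin(π*x/3) dx = 6/π.
Sum: 18/π + 6/π = 24/π.
So RHS = -∫_0^3 v(x) φ(x) dx = -24/π.
LHS = RHS, so the identity holds for this test φ.
Moreover u is smooth here and v(x) = u'(x) = 2*x + 1 pointwise, so the identity holds for every test function. Hence v is the weak derivative of u.


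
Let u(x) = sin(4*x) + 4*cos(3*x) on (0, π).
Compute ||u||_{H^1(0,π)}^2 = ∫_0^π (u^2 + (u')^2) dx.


||u||_{H^1(0,π)}^2 = 640/7 + 177*π/2

u'(x) = -12*sin(3*x) + 4*cos(4*x).
Expand u² and (u')² and integrate term by term on (0, π), using: for integers n ≥ 1, ∫_0^π sin²(nx) dx = ∫_0^π cos²(nx) dx = π/2; for n ≠ n', ∫_0^π sin(nx)sin(n'x) dx = ∫_0^π cos(nx)cos(n'x) dx = 0; and by product-to-sum, ∫_0^π sin(nx)cos(n'x) dx = ½∫_0^π [sin((n+n')x) + sin((n−n')x)] dx, which is 0 when n+n' is even and 2n/(n²−n'²) when n+n' is odd (it need not vanish on (0, π)).
  u² squared terms: (4)²·∫cos(3x)² dx = 16·π/2 = 8*π;  (1)²·∫sin(4x)² dx = 1·π/2 = π/2.
  u² cross terms: 2·(4)·(1)·∫cos(3x)·sin(4x) dx = 8·(8/7) = 64/7.
  So ∫_0^π u² dx = 8*π + π/2 + 64/7 = 64/7 + 17*π/2.
  (u')² squared terms: (-12)²·∫sin(3x)² dx = 144·π/2 = 72*π;  (4)²·∫cos(4x)² dx = 16·π/2 = 8*π.
  (u')² cross terms: 2·(-12)·(4)·∫sin(3x)·cos(4x) dx = -96·(-6/7) = 576/7.
  So ∫_0^π (u')² dx = 72*π + 8*π + 576/7 = 576/7 + 80*π.
||u||_{H^1}^2 = (64/7 + 17*π/2) + (576/7 + 80*π) = 640/7 + 177*π/2.


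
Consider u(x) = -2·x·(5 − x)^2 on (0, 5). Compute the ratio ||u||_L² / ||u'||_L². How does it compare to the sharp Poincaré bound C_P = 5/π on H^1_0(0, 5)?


||u||_L² / ||u'||_L² = 5*sqrt(14)/14 < C_P = 5/π.

u(x) = -2·x·(5 − x)^2, so u'(x) = 2*(5 - 3*x)*(x - 5).
u(x) = -2·x·(5 − x)^2 vanishes at x = 0 and x = 5, so u ∈ H^1_0(0, 5). Differentiate via the product rule and integrate the resulting polynomials term by term.
  ∫_0^5 u² dx = ∫_0^5 (4*x^6 - 80*x^5 + 600*x^4 - 2000*x^3 + 2500*x^2) dx. Term by term:
    ∫_0^5 4*x^6 dx = 312500/7;  ∫_0^5 -80*x^5 dx = -625000/3;  ∫_0^5 600*x^4 dx = 375000;
    ∫_0^5 -2000*x^3 dx = -312500;  ∫_0^5 2500*x^2 dx = 312500/3.
  Sum: 312500/7 − 625000/3 + 375000 − 312500 + 312500/3 = 62500/21.
  ∫_0^5 (u')² dx = ∫_0^5 (36*x^4 - 480*x^3 + 2200*x^2 - 4000*x + 2500) dx. Term by term:
    ∫_0^5 36*x^4 dx = 22500;  ∫_0^5 -480*x^3 dx = -75000;  ∫_0^5 2200*x^2 dx = 275000/3;
    ∫_0^5 -4000*x dx = -50000;  ∫_0^5 2500 dx = 12500.
  Sum: 22500 − 75000 + 275000/3 − 50000 + 12500 = 5000/3.
∫_0^5 u² dx = 62500/21, so ||u||_L² = 250*sqrt(21)/21.
∫_0^5 (u')² dx = 5000/3, so ||u'||_L² = 50*sqrt(6)/3.
Ratio ||u||_L² / ||u'||_L² = 5*sqrt(14)/14.
Sharp Poincaré constant on H^1_0(0, 5) is C_P = L/π = 5/π, achieved by sin(π/5·x).
A polynomial bump cannot attain the sharp Poincaré constant (only the first sine eigenfunction does), so the ratio is strictly less than C_P, consistent with ||u||_L² ≤ C_P ||u'||_L².


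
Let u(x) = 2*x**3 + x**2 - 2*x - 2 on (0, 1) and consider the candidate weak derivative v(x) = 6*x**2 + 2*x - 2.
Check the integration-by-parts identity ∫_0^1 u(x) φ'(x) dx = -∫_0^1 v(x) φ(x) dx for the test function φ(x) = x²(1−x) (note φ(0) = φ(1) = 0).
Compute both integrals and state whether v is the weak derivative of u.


LHS = -2/15, RHS = -2/15. Yes, v = u' weakly.

u(x) = 2*x**3 + x**2 - 2*x - 2, classical derivative u'(x) = 6*x**2 + 2*x - 2.
φ(x) = x²(1−x), so φ'(x) = x*(2 - 3*x).
Note φ(0) = φ(1) = 0, so the boundary term u·φ vanishes.
LHS = ∫_0^1 u(x) φ'(x) dx = ∫_0^1 (-6*x^5 + x^4 + 8*x^3 + 2*x^2 - 4*x) dx. Term by term:
  ∫_0^1 -6*x^5 dx = -1;  ∫_0^1 x^4 dx = 1/5;  ∫_0^1 8*x^3 dx = 2;
  ∫_0^1 2*x^2 dx = 2/3;  ∫_0^1 -4*x dx = -2.
Sum: -1 + 1/5 + 2 + 2/3 − 2 = -2/15.
So LHS = -2/15.
∫_0^1 v(x) φ(x) dx = ∫_0^1 (-6*x^5 + 4*x^4 + 4*x^3 - 2*x^2) dx. Term by term:
  ∫_0^1 -6*x^5 dx = -1;  ∫_0^1 4*x^4 dx = 4/5;  ∫_0^1 4*x^3 dx = 1;
  ∫_0^1 -2*x^2 dx = -2/3.
Sum: -1 + 4/5 + 1 − 2/3 = 2/15.
So RHS = -∫_0^1 v(x) φ(x) dx = -2/15.
LHS = RHS, so the identity holds for this test φ.
Moreover u is smooth here and v(x) = u'(x) = 6*x**2 + 2*x - 2 pointwise, so the identity holds for every test function. Hence v is the weak derivative of u.


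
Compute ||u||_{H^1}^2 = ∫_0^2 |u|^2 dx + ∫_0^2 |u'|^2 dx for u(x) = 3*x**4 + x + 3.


||u||_{H^1}^2 = 362776/105

The H^1 norm (squared) on an interval (0, L) is
  ||u||_{H^1}^2 = ∫_0^L u(x)^2 dx + ∫_0^L u'(x)^2 dx.
Compute u'(x) = 12*x**3 + 1.
Then u(x)^2 = 9*x**8 + 6*x**5 + 18*x**4 + x**2 + 6*x + 9 and u'(x)^2 = 144*x**6 + 24*x**3 + 1.
Integrate each monomial from 0 to 2 using ∫_0^2 c·x^n dx = c·2^(n+1)/(n+1):
  ∫_0^2 u(x)^2 dx = ∫_0^2 (9*x^8 + 6*x^5 + 18*x^4 + x^2 + 6*x + 9) dx. Term by term:
    ∫_0^2 9*x^8 dx = 512;  ∫_0^2 6*x^5 dx = 64;  ∫_0^2 18*x^4 dx = 576/5;
    ∫_0^2 x^2 dx = 8/3;  ∫_0^2 6*x dx = 12;  ∫_0^2 9 dx = 18.
  Sum: 512 + 64 + 576/5 + 8/3 + 12 + 18 = 10858/15.
  ∫_0^2 u'(x)^2 dx = ∫_0^2 (144*x^6 + 24*x^3 + 1) dx. Term by term:
    ∫_0^2 144*x^6 dx = 18432/7;  ∫_0^2 24*x^3 dx = 96;  ∫_0^2 1 dx = 2.
  Sum: 18432/7 + 96 + 2 = 19118/7.
Adding: ||u||_{H^1}^2 = 10858/15 + 19118/7 = 362776/105.


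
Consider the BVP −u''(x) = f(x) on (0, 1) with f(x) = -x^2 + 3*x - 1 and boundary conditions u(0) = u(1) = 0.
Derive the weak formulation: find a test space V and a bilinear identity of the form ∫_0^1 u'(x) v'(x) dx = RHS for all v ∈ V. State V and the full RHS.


V = H^1_0(0, 1) (so v(0) = v(1) = 0); weak form: ∫_0^1 u'v' dx = ∫_0^1 (-x^2 + 3*x - 1) v dx for all v ∈ V.

Multiply both sides by a test function v and integrate from 0 to 1:
  ∫_0^1 −u''(x) v(x) dx = ∫_0^1 f(x) v(x) dx.
Integrate the LHS by parts once:
  ∫_0^1 −u'' v dx = −[u'(x) v(x)]_0^1 + ∫_0^1 u'(x) v'(x) dx.
Thus ∫_0^1 u'(x) v'(x) dx = ∫_0^1 f(x) v(x) dx + [u'(x) v(x)]_0^1.
Choose V so that boundary terms are either known or forced to vanish.
u is Dirichlet: u(0) = u(1) = 0. Let V = H^1_0(0, 1); then v(0) = v(1) = 0, and [u' v]_0^1 = 0.
Weak formulation: find u (satisfying any essential BC) such that ∫_0^1 u'(x) v'(x) dx = ∫_0^1 f v dx for all v ∈ V.
Substituting f(x) = -x^2 + 3*x - 1, the right-hand side is ∫_0^1 (-x^2 + 3*x - 1) v dx.


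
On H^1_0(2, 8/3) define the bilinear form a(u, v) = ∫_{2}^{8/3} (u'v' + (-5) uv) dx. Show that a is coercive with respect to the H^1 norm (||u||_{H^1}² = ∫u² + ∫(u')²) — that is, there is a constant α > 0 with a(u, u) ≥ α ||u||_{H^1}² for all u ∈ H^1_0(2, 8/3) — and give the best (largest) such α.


α = (-20 + 9*π^2)/(4 + 9*π^2)

Coercivity of a(·,·) on H^1_0(2, 8/3) means a(u, u) ≥ α ||u||_{H^1}² for every u ∈ H^1_0.
The interval has length L = 2/3, and Poincaré/coercivity depend only on L. Here a(u, u) = ∫(u')² + (-5)·∫u².
Here c = -5 < 0 with |c| < (π/L)² = 9*π^2/4, so coercivity still holds. The condition a(u,u) ≥ α||u||_{H^1}² reads (1−α)∫(u')² ≥ (α−c)∫u². Any admissible α is ≤ 1 (rapidly oscillating u have ∫u²/∫(u')² → 0), and α = 1 would force 0 ≥ (1−c)∫u², impossible since c < 1; so 1−α > 0. By the sharp Poincaré inequality on H^1_0 of an interval of length L, ∫(u')² ≥ (π/L)²∫u² with equality for the first sine mode sin(π(x−x₀)/L) (x₀ the left endpoint), so the inequality holds for all u iff (1−α)(π/L)² ≥ α − c, i.e. α ≤ ((π/L)² + c)/((π/L)² + 1) = (1 + c(L/π)²)/(1 + (L/π)²). (Direct route, valid since c ≤ 0: Poincaré gives c∫u² ≥ c(L/π)²∫(u')², so a(u,u) ≥ (1 + c(L/π)²)∫(u')², while ||u||_{H^1}² ≤ (1 + (L/π)²)∫(u')²; dividing yields the same α.) With (π/L)² = 9*π^2/4 and c = -5, the largest admissible constant is α = ((π/L)² + c)/((π/L)² + 1).
Simplifying, α = (-20 + 9*π^2)/(4 + 9*π^2).


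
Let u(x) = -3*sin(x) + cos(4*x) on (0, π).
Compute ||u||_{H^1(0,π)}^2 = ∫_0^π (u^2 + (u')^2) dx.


||u||_{H^1(0,π)}^2 = 68/5 + 35*π/2

u'(x) = -4*sin(4*x) - 3*cos(x).
Expand u² and (u')² and integrate term by term on (0, π), using: for integers n ≥ 1, ∫_0^π sin²(nx) dx = ∫_0^π cos²(nx) dx = π/2; for n ≠ n', ∫_0^π sin(nx)sin(n'x) dx = ∫_0^π cos(nx)cos(n'x) dx = 0; and by product-to-sum, ∫_0^π sin(nx)cos(n'x) dx = ½∫_0^π [sin((n+n')x) + sin((n−n')x)] dx, which is 0 when n+n' is even and 2n/(n²−n'²) when n+n' is odd (it need not vanish on (0, π)).
  u² squared terms: (-3)²·∫sin(x)² dx = 9·π/2 = 9*π/2;  (1)²·∫cos(4x)² dx = 1·π/2 = π/2.
  u² cross terms: 2·(-3)·(1)·∫sin(x)·cos(4x) dx = -6·(-2/15) = 4/5.
  So ∫_0^π u² dx = 9*π/2 + π/2 + 4/5 = 4/5 + 5*π.
  (u')² squared terms: (-4)²·∫sin(4x)² dx = 16·π/2 = 8*π;  (-3)²·∫cos(x)² dx = 9·π/2 = 9*π/2.
  (u')² cross terms: 2·(-4)·(-3)·∫sin(4x)·cos(x) dx = 24·(8/15) = 64/5.
  So ∫_0^π (u')² dx = 8*π + 9*π/2 + 64/5 = 64/5 + 25*π/2.
||u||_{H^1}^2 = (4/5 + 5*π) + (64/5 + 25*π/2) = 68/5 + 35*π/2.


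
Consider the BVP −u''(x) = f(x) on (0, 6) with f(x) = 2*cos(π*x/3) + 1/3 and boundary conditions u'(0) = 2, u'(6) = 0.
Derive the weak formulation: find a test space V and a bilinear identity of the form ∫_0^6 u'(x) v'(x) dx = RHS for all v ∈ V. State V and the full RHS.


V = H^1(0, 6) (v unrestricted at boundary; u is determined up to an additive constant); weak form: ∫_0^6 u'v' dx = ∫_0^6 (2*cos(π*x/3) + 1/3) v dx − 2·v(0) for all v ∈ V.

Multiply both sides by a test function v and integrate from 0 to 6:
  ∫_0^6 −u''(x) v(x) dx = ∫_0^6 f(x) v(x) dx.
Integrate the LHS by parts once:
  ∫_0^6 −u'' v dx = −[u'(x) v(x)]_0^6 + ∫_0^6 u'(x) v'(x) dx.
Thus ∫_0^6 u'(x) v'(x) dx = ∫_0^6 f(x) v(x) dx + [u'(x) v(x)]_0^6.
Choose V so that boundary terms are either known or forced to vanish.
u has inhomogeneous Neumann u'(0) = 2, u'(6) = 0. [u' v]_0^6 = (0)·v(6) − (2)·v(0) = − 2·v(0). Take V = H^1(0, 6); boundary term becomes part of RHS.
Weak formulation: find u (satisfying any essential BC) such that ∫_0^6 u'(x) v'(x) dx = ∫_0^6 f v dx − 2·v(0) for all v ∈ V (Neumann data are natural BCs: they enter the RHS as boundary terms).
Substituting f(x) = 2*cos(π*x/3) + 1/3, the right-hand side is ∫_0^6 (2*cos(π*x/3) + 1/3) v dx − 2·v(0).
Compatibility check (pure Neumann): taking v ≡ 1 ∈ V gives 0 = ∫_0^6 f dx + (0) − (2), i.e. ∫_0^6 f dx must equal u'(0) − u'(6) = 2. Indeed ∫_0^6 (2*cos(π*x/3) + 1/3) dx = 2, so the data are compatible. The solution is then unique only up to an additive constant (fix it e.g. by requiring ∫_0^6 u dx = 0).


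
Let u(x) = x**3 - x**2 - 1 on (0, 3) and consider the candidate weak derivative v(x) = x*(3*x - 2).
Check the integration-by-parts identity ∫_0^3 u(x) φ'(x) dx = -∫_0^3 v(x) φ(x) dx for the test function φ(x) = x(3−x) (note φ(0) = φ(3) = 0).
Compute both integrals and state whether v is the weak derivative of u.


LHS = -459/20, RHS = -459/20. Yes, v = u' weakly.

u(x) = x**3 - x**2 - 1, classical derivative u'(x) = 3*x**2 - 2*x.
φ(x) = x(3−x), so φ'(x) = 3 - 2*x.
Note φ(0) = φ(3) = 0, so the boundary term u·φ vanishes.
LHS = ∫_0^3 u(x) φ'(x) dx = ∫_0^3 (-2*x^4 + 5*x^3 - 3*x^2 + 2*x - 3) dx. Term by term:
  ∫_0^3 -2*x^4 dx = -486/5;  ∫_0^3 5*x^3 dx = 405/4;  ∫_0^3 -3*x^2 dx = -27;
  ∫_0^3 2*x dx = 9;  ∫_0^3 -3 dx = -9.
Sum: -486/5 + 405/4 − 27 + 9 − 9 = -459/20.
So LHS = -459/20.
∫_0^3 v(x) φ(x) dx = ∫_0^3 (-3*x^4 + 11*x^3 - 6*x^2) dx. Term by term:
  ∫_0^3 -3*x^4 dx = -729/5;  ∫_0^3 11*x^3 dx = 891/4;  ∫_0^3 -6*x^2 dx = -54.
Sum: -729/5 + 891/4 − 54 = 459/20.
So RHS = -∫_0^3 v(x) φ(x) dx = -459/20.
LHS = RHS, so the identity holds for this test φ.
Moreover u is smooth here and v(x) = u'(x) = 3*x**2 - 2*x pointwise, so the identity holds for every test function. Hence v is the weak derivative of u.


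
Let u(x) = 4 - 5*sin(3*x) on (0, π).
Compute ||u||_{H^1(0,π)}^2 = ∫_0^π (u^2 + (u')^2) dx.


||u||_{H^1(0,π)}^2 = -80/3 + 141*π

u'(x) = -15*cos(3*x).
Expand u² and (u')² and integrate term by term on (0, π), using: for integers n ≥ 1, ∫_0^π sin²(nx) dx = ∫_0^π cos²(nx) dx = π/2; for n ≠ n', ∫_0^π sin(nx)sin(n'x) dx = ∫_0^π cos(nx)cos(n'x) dx = 0; and by product-to-sum, ∫_0^π sin(nx)cos(n'x) dx = ½∫_0^π [sin((n+n')x) + sin((n−n')x)] dx, which is 0 when n+n' is even and 2n/(n²−n'²) when n+n' is odd (it need not vanish on (0, π)). For the constant mode: ∫_0^π 1 dx = π, ∫_0^π cos(nx) dx = 0, ∫_0^π sin(nx) dx = (1−(−1)^n)/n.
  u² squared terms: (4)²·∫1 dx = 16·π = 16*π;  (-5)²·∫sin(3x)² dx = 25·π/2 = 25*π/2.
  u² cross terms: 2·(4)·(-5)·∫1·sin(3x) dx = -40·(2/3) = -80/3.
  So ∫_0^π u² dx = 16*π + 25*π/2 − 80/3 = -80/3 + 57*π/2.
  (u')² squared terms: (-15)²·∫cos(3x)² dx = 225·π/2 = 225*π/2.
  So ∫_0^π (u')² dx = 225*π/2.
||u||_{H^1}^2 = (-80/3 + 57*π/2) + (225*π/2) = -80/3 + 141*π.


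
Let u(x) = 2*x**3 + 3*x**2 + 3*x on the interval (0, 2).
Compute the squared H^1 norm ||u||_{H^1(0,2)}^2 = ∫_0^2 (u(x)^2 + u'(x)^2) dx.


||u||_{H^1}^2 = 43118/35

The H^1 norm (squared) on an interval (0, L) is
  ||u||_{H^1}^2 = ∫_0^L u(x)^2 dx + ∫_0^L u'(x)^2 dx.
Compute u'(x) = 6*x**2 + 6*x + 3.
Then u(x)^2 = 4*x**6 + 12*x**5 + 21*x**4 + 18*x**3 + 9*x**2 and u'(x)^2 = 36*x**4 + 72*x**3 + 72*x**2 + 36*x + 9.
Integrate each monomial from 0 to 2 using ∫_0^2 c·x^n dx = c·2^(n+1)/(n+1):
  ∫_0^2 u(x)^2 dx = ∫_0^2 (4*x^6 + 12*x^5 + 21*x^4 + 18*x^3 + 9*x^2) dx. Term by term:
    ∫_0^2 4*x^6 dx = 512/7;  ∫_0^2 12*x^5 dx = 128;  ∫_0^2 21*x^4 dx = 672/5;
    ∫_0^2 18*x^3 dx = 72;  ∫_0^2 9*x^2 dx = 24.
  Sum: 512/7 + 128 + 672/5 + 72 + 24 = 15104/35.
  ∫_0^2 u'(x)^2 dx = ∫_0^2 (36*x^4 + 72*x^3 + 72*x^2 + 36*x + 9) dx. Term by term:
    ∫_0^2 36*x^4 dx = 1152/5;  ∫_0^2 72*x^3 dx = 288;  ∫_0^2 72*x^2 dx = 192;
    ∫_0^2 36*x dx = 72;  ∫_0^2 9 dx = 18.
  Sum: 1152/5 + 288 + 192 + 72 + 18 = 4002/5.
Adding: ||u||_{H^1}^2 = 15104/35 + 4002/5 = 43118/35.


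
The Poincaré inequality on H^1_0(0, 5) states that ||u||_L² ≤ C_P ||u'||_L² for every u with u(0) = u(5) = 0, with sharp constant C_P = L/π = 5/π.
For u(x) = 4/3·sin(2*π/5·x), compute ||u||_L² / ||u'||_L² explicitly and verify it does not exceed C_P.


||u||_L² / ||u'||_L² = 5/(2*π) < C_P = 5/π.

u(x) = 4/3·sin(2*π/5·x), so u'(x) = 8*π*cos(2*π*x/5)/15.
Writing u(x) = A·sin(kπx/L) with A = 4/3 and k = 2, use ∫_0^L sin²(kπx/L) dx = L/2 and ∫_0^L cos²(kπx/L) dx = L/2.
u² = 16/9·sin²(2*π/5·x) and (u')² = 64*π^2/225·cos²(2*π/5·x), and each of sin², cos² integrates to L/2 = 5/2 over (0, 5).
∫_0^5 u² dx = 40/9, so ||u||_L² = 2*sqrt(10)/3.
∫_0^5 (u')² dx = 32*π^2/45, so ||u'||_L² = 4*sqrt(10)*π/15.
Ratio ||u||_L² / ||u'||_L² = 5/(2*π).
Sharp Poincaré constant on H^1_0(0, 5) is C_P = L/π = 5/π, achieved by sin(π/5·x).
This is the k = 2 harmonic; the ratio L/(kπ) is strictly less than C_P = L/π, consistent with the sharp inequality ||u||_L² ≤ C_P ||u'||_L².


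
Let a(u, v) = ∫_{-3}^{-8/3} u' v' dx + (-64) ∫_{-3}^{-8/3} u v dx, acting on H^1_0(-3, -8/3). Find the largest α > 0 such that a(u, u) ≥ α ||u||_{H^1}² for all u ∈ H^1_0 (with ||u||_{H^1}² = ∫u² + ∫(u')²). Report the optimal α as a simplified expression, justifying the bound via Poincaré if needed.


α = (-64 + 9*π^2)/(1 + 9*π^2)

Coercivity of a(·,·) on H^1_0(-3, -8/3) means a(u, u) ≥ α ||u||_{H^1}² for every u ∈ H^1_0.
The interval has length L = 1/3, and Poincaré/coercivity depend only on L. Here a(u, u) = ∫(u')² + (-64)·∫u².
Here c = -64 < 0 with |c| < (π/L)² = 9*π^2, so coercivity still holds. The condition a(u,u) ≥ α||u||_{H^1}² reads (1−α)∫(u')² ≥ (α−c)∫u². Any admissible α is ≤ 1 (rapidly oscillating u have ∫u²/∫(u')² → 0), and α = 1 would force 0 ≥ (1−c)∫u², impossible since c < 1; so 1−α > 0. By the sharp Poincaré inequality on H^1_0 of an interval of length L, ∫(u')² ≥ (π/L)²∫u² with equality for the first sine mode sin(π(x−x₀)/L) (x₀ the left endpoint), so the inequality holds for all u iff (1−α)(π/L)² ≥ α − c, i.e. α ≤ ((π/L)² + c)/((π/L)² + 1) = (1 + c(L/π)²)/(1 + (L/π)²). (Direct route, valid since c ≤ 0: Poincaré gives c∫u² ≥ c(L/π)²∫(u')², so a(u,u) ≥ (1 + c(L/π)²)∫(u')², while ||u||_{H^1}² ≤ (1 + (L/π)²)∫(u')²; dividing yields the same α.) With (π/L)² = 9*π^2 and c = -64, the largest admissible constant is α = ((π/L)² + c)/((π/L)² + 1).
Simplifying, α = (-64 + 9*π^2)/(1 + 9*π^2).


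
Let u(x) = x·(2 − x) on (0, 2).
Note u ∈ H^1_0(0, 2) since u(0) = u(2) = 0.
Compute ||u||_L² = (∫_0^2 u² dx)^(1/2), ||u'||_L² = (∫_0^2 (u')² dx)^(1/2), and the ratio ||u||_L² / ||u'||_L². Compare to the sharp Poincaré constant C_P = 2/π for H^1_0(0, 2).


||u||_L² / ||u'||_L² = sqrt(10)/5 < C_P = 2/π.

u(x) = x·(2 − x), so u'(x) = 2 - 2*x.
u(x) = x·(2 − x) vanishes at x = 0 and x = 2, so u ∈ H^1_0(0, 2). Differentiate via the product rule and integrate the resulting polynomials term by term.
  ∫_0^2 u² dx = ∫_0^2 (x^4 - 4*x^3 + 4*x^2) dx. Term by term:
    ∫_0^2 x^4 dx = 32/5;  ∫_0^2 -4*x^3 dx = -16;  ∫_0^2 4*x^2 dx = 32/3.
  Sum: 32/5 − 16 + 32/3 = 16/15.
  ∫_0^2 (u')² dx = ∫_0^2 (4*x^2 - 8*x + 4) dx. Term by term:
    ∫_0^2 4*x^2 dx = 32/3;  ∫_0^2 -8*x dx = -16;  ∫_0^2 4 dx = 8.
  Sum: 32/3 − 16 + 8 = 8/3.
∫_0^2 u² dx = 16/15, so ||u||_L² = 4*sqrt(15)/15.
∫_0^2 (u')² dx = 8/3, so ||u'||_L² = 2*sqrt(6)/3.
Ratio ||u||_L² / ||u'||_L² = sqrt(10)/5.
Sharp Poincaré constant on H^1_0(0, 2) is C_P = L/π = 2/π, achieved by sin(π/2·x).
A polynomial bump cannot attain the sharp Poincaré constant (only the first sine eigenfunction does), so the ratio is strictly less than C_P, consistent with ||u||_L² ≤ C_P ||u'||_L².


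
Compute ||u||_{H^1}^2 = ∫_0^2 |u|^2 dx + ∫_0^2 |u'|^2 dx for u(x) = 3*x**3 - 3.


||u||_{H^1}^2 = 22014/35

The H^1 norm (squared) on an interval (0, L) is
  ||u||_{H^1}^2 = ∫_0^L u(x)^2 dx + ∫_0^L u'(x)^2 dx.
Compute u'(x) = 9*x**2.
Then u(x)^2 = 9*x**6 - 18*x**3 + 9 and u'(x)^2 = 81*x**4.
Integrate each monomial from 0 to 2 using ∫_0^2 c·x^n dx = c·2^(n+1)/(n+1):
  ∫_0^2 u(x)^2 dx = ∫_0^2 (9*x^6 - 18*x^3 + 9) dx. Term by term:
    ∫_0^2 9*x^6 dx = 1152/7;  ∫_0^2 -18*x^3 dx = -72;  ∫_0^2 9 dx = 18.
  Sum: 1152/7 − 72 + 18 = 774/7.
  ∫_0^2 u'(x)^2 dx = ∫_0^2 (81*x^4) dx. Term by term:
    ∫_0^2 81*x^4 dx = 2592/5.
Adding: ||u||_{H^1}^2 = 774/7 + 2592/5 = 22014/35.


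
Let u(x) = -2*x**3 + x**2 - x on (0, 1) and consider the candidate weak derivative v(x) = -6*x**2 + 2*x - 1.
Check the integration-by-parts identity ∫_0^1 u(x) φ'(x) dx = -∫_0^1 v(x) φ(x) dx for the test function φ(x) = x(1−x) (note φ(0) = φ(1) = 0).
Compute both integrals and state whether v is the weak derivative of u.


LHS = 3/10, RHS = 3/10. Yes, v = u' weakly.

u(x) = -2*x**3 + x**2 - x, classical derivative u'(x) = -6*x**2 + 2*x - 1.
φ(x) = x(1−x), so φ'(x) = 1 - 2*x.
Note φ(0) = φ(1) = 0, so the boundary term u·φ vanishes.
LHS = ∫_0^1 u(x) φ'(x) dx = ∫_0^1 (4*x^4 - 4*x^3 + 3*x^2 - x) dx. Term by term:
  ∫_0^1 4*x^4 dx = 4/5;  ∫_0^1 -4*x^3 dx = -1;  ∫_0^1 3*x^2 dx = 1;
  ∫_0^1 -x dx = -1/2.
Sum: 4/5 − 1 + 1 − 1/2 = 3/10.
So LHS = 3/10.
∫_0^1 v(x) φ(x) dx = ∫_0^1 (6*x^4 - 8*x^3 + 3*x^2 - x) dx. Term by term:
  ∫_0^1 6*x^4 dx = 6/5;  ∫_0^1 -8*x^3 dx = -2;  ∫_0^1 3*x^2 dx = 1;
  ∫_0^1 -x dx = -1/2.
Sum: 6/5 − 2 + 1 − 1/2 = -3/10.
So RHS = -∫_0^1 v(x) φ(x) dx = 3/10.
LHS = RHS, so the identity holds for this test φ.
Moreover u is smooth here and v(x) = u'(x) = -6*x**2 + 2*x - 1 pointwise, so the identity holds for every test function. Hence v is the weak derivative of u.


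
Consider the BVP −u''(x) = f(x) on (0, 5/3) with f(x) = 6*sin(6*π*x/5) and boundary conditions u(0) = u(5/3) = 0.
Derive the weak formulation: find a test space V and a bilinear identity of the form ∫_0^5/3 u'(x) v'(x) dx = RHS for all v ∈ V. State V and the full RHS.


V = H^1_0(0, 5/3) (so v(0) = v(5/3) = 0); weak form: ∫_0^5/3 u'v' dx = ∫_0^5/3 (6*sin(6*π*x/5)) v dx for all v ∈ V.

Multiply both sides by a test function v and integrate from 0 to 5/3:
  ∫_0^5/3 −u''(x) v(x) dx = ∫_0^5/3 f(x) v(x) dx.
Integrate the LHS by parts once:
  ∫_0^5/3 −u'' v dx = −[u'(x) v(x)]_0^5/3 + ∫_0^5/3 u'(x) v'(x) dx.
Thus ∫_0^5/3 u'(x) v'(x) dx = ∫_0^5/3 f(x) v(x) dx + [u'(x) v(x)]_0^5/3.
Choose V so that boundary terms are either known or forced to vanish.
u is Dirichlet: u(0) = u(5/3) = 0. Let V = H^1_0(0, 5/3); then v(0) = v(5/3) = 0, and [u' v]_0^5/3 = 0.
Weak formulation: find u (satisfying any essential BC) such that ∫_0^5/3 u'(x) v'(x) dx = ∫_0^5/3 f v dx for all v ∈ V.
Substituting f(x) = 6*sin(6*π*x/5), the right-hand side is ∫_0^5/3 (6*sin(6*π*x/5)) v dx.


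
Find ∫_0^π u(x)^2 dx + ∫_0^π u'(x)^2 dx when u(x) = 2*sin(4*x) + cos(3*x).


||u||_{H^1(0,π)}^2 = 320/7 + 39*π

u'(x) = -3*sin(3*x) + 8*cos(4*x).
Expand u² and (u')² and integrate term by term on (0, π), using: for integers n ≥ 1, ∫_0^π sin²(nx) dx = ∫_0^π cos²(nx) dx = π/2; for n ≠ n', ∫_0^π sin(nx)sin(n'x) dx = ∫_0^π cos(nx)cos(n'x) dx = 0; and by product-to-sum, ∫_0^π sin(nx)cos(n'x) dx = ½∫_0^π [sin((n+n')x) + sin((n−n')x)] dx, which is 0 when n+n' is even and 2n/(n²−n'²) when n+n' is odd (it need not vanish on (0, π)).
  u² squared terms: (2)²·∫sin(4x)² dx = 4·π/2 = 2*π;  (1)²·∫cos(3x)² dx = 1·π/2 = π/2.
  u² cross terms: 2·(2)·(1)·∫sin(4x)·cos(3x) dx = 4·(8/7) = 32/7.
  So ∫_0^π u² dx = 2*π + π/2 + 32/7 = 32/7 + 5*π/2.
  (u')² squared terms: (-3)²·∫sin(3x)² dx = 9·π/2 = 9*π/2;  (8)²·∫cos(4x)² dx = 64·π/2 = 32*π.
  (u')² cross terms: 2·(-3)·(8)·∫sin(3x)·cos(4x) dx = -48·(-6/7) = 288/7.
  So ∫_0^π (u')² dx = 9*π/2 + 32*π + 288/7 = 288/7 + 73*π/2.
||u||_{H^1}^2 = (32/7 + 5*π/2) + (288/7 + 73*π/2) = 320/7 + 39*π.


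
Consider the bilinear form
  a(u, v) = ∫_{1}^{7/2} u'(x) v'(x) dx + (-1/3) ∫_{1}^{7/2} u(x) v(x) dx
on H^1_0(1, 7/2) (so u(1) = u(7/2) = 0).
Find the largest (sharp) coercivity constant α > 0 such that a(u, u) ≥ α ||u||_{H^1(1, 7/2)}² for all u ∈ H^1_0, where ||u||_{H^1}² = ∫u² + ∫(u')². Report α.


α = (-25 + 12*π^2)/(3*(25 + 4*π^2))

Coercivity of a(·,·) on H^1_0(1, 7/2) means a(u, u) ≥ α ||u||_{H^1}² for every u ∈ H^1_0.
The interval has length L = 5/2, and Poincaré/coercivity depend only on L. Here a(u, u) = ∫(u')² + (-1/3)·∫u².
Here c = -1/3 < 0 with |c| < (π/L)² = 4*π^2/25, so coercivity still holds. The condition a(u,u) ≥ α||u||_{H^1}² reads (1−α)∫(u')² ≥ (α−c)∫u². Any admissible α is ≤ 1 (rapidly oscillating u have ∫u²/∫(u')² → 0), and α = 1 would force 0 ≥ (1−c)∫u², impossible since c < 1; so 1−α > 0. By the sharp Poincaré inequality on H^1_0 of an interval of length L, ∫(u')² ≥ (π/L)²∫u² with equality for the first sine mode sin(π(x−x₀)/L) (x₀ the left endpoint), so the inequality holds for all u iff (1−α)(π/L)² ≥ α − c, i.e. α ≤ ((π/L)² + c)/((π/L)² + 1) = (1 + c(L/π)²)/(1 + (L/π)²). (Direct route, valid since c ≤ 0: Poincaré gives c∫u² ≥ c(L/π)²∫(u')², so a(u,u) ≥ (1 + c(L/π)²)∫(u')², while ||u||_{H^1}² ≤ (1 + (L/π)²)∫(u')²; dividing yields the same α.) With (π/L)² = 4*π^2/25 and c = -1/3, the largest admissible constant is α = ((π/L)² + c)/((π/L)² + 1).
Simplifying, α = (-25 + 12*π^2)/(3*(25 + 4*π^2)).


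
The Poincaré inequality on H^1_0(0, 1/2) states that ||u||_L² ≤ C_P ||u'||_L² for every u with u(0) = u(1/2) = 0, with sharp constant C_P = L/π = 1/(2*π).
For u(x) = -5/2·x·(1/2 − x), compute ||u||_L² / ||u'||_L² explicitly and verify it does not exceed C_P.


||u||_L² / ||u'||_L² = sqrt(10)/20 < C_P = 1/(2*π).

u(x) = -5/2·x·(1/2 − x), so u'(x) = 5*x - 5/4.
u(x) = -5/2·x·(1/2 − x) vanishes at x = 0 and x = 1/2, so u ∈ H^1_0(0, 1/2). Differentiate via the product rule and integrate the resulting polynomials term by term.
  ∫_0^1/2 u² dx = ∫_0^1/2 (25*x^4/4 - 25*x^3/4 + 25*x^2/16) dx. Term by term:
    ∫_0^1/2 25*x^4/4 dx = 5/128;  ∫_0^1/2 -25*x^3/4 dx = -25/256;  ∫_0^1/2 25*x^2/16 dx = 25/384.
  Sum: 5/128 − 25/256 + 25/384 = 5/768.
  ∫_0^1/2 (u')² dx = ∫_0^1/2 (25*x^2 - 25*x/2 + 25/16) dx. Term by term:
    ∫_0^1/2 25*x^2 dx = 25/24;  ∫_0^1/2 -25*x/2 dx = -25/16;  ∫_0^1/2 25/16 dx = 25/32.
  Sum: 25/24 − 25/16 + 25/32 = 25/96.
∫_0^1/2 u² dx = 5/768, so ||u||_L² = sqrt(15)/48.
∫_0^1/2 (u')² dx = 25/96, so ||u'||_L² = 5*sqrt(6)/24.
Ratio ||u||_L² / ||u'||_L² = sqrt(10)/20.
Sharp Poincaré constant on H^1_0(0, 1/2) is C_P = L/π = 1/(2*π), achieved by sin(2*π·x).
A polynomial bump cannot attain the sharp Poincaré constant (only the first sine eigenfunction does), so the ratio is strictly less than C_P, consistent with ||u||_L² ≤ C_P ||u'||_L².
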